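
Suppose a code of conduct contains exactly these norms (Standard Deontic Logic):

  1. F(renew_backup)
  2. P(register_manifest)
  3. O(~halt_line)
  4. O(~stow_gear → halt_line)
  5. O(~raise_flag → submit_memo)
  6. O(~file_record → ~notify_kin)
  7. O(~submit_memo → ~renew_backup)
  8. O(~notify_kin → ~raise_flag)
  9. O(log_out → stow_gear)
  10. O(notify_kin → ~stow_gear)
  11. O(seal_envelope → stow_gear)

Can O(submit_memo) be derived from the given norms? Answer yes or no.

From premise 3 we have O(~halt_line).
Premise 4, O(~stow_gear → halt_line), contraposes to O(~halt_line → stow_gear); with O(~halt_line) we get O(stow_gear).
Premise 10 is O(notify_kin → ~stow_gear); contrapositively O(stow_gear → ~notify_kin). Since O(stow_gear) holds, K gives O(~notify_kin).
With premise 8, O(~notify_kin → ~raise_flag), the K-axiom yields O(~raise_flag).
With premise 5, O(~raise_flag → submit_memo), the K-axiom yields O(submit_memo).
Premises 1, 2, 6, 7, 9, 11 do not contribute to this derivation.
So O(submit_memo) follows.

Yes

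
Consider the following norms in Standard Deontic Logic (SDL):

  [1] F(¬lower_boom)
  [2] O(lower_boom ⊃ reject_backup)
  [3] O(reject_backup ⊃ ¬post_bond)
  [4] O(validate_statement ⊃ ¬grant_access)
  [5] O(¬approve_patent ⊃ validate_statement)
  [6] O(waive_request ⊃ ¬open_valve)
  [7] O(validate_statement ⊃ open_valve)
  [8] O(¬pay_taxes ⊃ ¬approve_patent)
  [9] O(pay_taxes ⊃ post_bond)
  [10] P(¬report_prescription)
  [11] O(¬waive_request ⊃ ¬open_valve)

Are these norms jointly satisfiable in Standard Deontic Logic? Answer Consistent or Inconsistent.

Inconsistent

Premises 11 and 6 cover both cases: O(¬waive_request ⊃ ¬open_valve) and O(waive_request ⊃ ¬open_valve). Since ¬waive_request ∨ waive_request is a tautology, O(¬open_valve) follows.
The contrapositive of premise 7 (O(validate_statement ⊃ open_valve)) is O(¬open_valve ⊃ ¬validate_statement), and O(¬open_valve) is already established, so O(¬validate_statement).
Premise 5 is O(¬approve_patent ⊃ validate_statement); contrapositively O(¬validate_statement ⊃ approve_patent). Since O(¬validate_statement) holds, K gives O(approve_patent).
The contrapositive of premise 8 (O(¬pay_taxes ⊃ ¬approve_patent)) is O(approve_patent ⊃ pay_taxes), and O(approve_patent) is already established, so O(pay_taxes).
Applying K to premise 9 (O(pay_taxes ⊃ post_bond)) and O(pay_taxes) yields O(post_bond).
The contrapositive of premise 3 (O(reject_backup ⊃ ¬post_bond)) is O(post_bond ⊃ ¬reject_backup), and O(post_bond) is already established, so O(¬reject_backup).
The contrapositive of premise 2 (O(lower_boom ⊃ reject_backup)) is O(¬reject_backup ⊃ ¬lower_boom), and O(¬reject_backup) is already established, so O(¬lower_boom).
However, F(¬lower_boom) at premise 1 amounts to O(lower_boom).
We now have both O(¬lower_boom) and O(lower_boom) — lower_boom is simultaneously obligatory and forbidden, violating the D-axiom.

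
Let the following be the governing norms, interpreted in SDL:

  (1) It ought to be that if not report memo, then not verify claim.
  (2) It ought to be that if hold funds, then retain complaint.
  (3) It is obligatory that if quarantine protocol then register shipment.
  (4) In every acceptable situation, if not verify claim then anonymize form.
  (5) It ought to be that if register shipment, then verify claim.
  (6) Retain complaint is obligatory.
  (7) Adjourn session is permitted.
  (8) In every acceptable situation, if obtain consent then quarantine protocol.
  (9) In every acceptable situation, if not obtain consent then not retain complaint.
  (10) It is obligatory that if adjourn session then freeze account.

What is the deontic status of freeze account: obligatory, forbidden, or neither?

Premise 10 is O(adjourn_session → freeze_account), but O(adjourn_session) is not derivable from the premises (the permission P(adjourn_session) asserts only ¬O(¬adjourn_session), not O(adjourn_session)), so it does not yield O(freeze_account).
No premise or chain of K-axiom applications forces O(freeze_account), and none forces O(¬freeze_account). So freeze_account is neither obligatory nor forbidden under these norms.

Neither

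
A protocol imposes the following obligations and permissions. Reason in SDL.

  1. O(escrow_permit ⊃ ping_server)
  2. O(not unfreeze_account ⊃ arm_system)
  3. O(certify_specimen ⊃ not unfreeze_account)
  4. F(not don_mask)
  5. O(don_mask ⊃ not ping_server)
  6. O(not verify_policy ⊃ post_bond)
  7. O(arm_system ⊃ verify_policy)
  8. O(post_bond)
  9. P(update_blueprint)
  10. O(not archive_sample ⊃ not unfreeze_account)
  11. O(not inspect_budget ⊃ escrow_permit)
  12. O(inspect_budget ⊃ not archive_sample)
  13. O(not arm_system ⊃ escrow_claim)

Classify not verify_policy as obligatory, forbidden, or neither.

Forbidden

F(not don_mask) at premise 4 means O(don_mask).
With premise 5, O(don_mask ⊃ not ping_server), the K-axiom yields O(not ping_server).
The contrapositive of premise 1 (O(escrow_permit ⊃ ping_server)) is O(not ping_server ⊃ not escrow_permit), and O(not ping_server) is already established, so O(not escrow_permit).
Premise 11 is O(not inspect_budget ⊃ escrow_permit); contrapositively O(not escrow_permit ⊃ inspect_budget). Since O(not escrow_permit) holds, K gives O(inspect_budget).
Applying K to premise 12 (O(inspect_budget ⊃ not archive_sample)) and O(inspect_budget) yields O(not archive_sample).
From O(not archive_sample) and premise 10, O(not archive_sample ⊃ not unfreeze_account), we obtain O(not unfreeze_account).
With premise 2, O(not unfreeze_account ⊃ arm_system), the K-axiom yields O(arm_system).
From O(arm_system) and premise 7, O(arm_system ⊃ verify_policy), we obtain O(verify_policy).
Premises 3, 6, 8, 9, 13 do not contribute to this derivation.
Thus O(verify_policy), which is F(not verify_policy): not verify_policy is forbidden.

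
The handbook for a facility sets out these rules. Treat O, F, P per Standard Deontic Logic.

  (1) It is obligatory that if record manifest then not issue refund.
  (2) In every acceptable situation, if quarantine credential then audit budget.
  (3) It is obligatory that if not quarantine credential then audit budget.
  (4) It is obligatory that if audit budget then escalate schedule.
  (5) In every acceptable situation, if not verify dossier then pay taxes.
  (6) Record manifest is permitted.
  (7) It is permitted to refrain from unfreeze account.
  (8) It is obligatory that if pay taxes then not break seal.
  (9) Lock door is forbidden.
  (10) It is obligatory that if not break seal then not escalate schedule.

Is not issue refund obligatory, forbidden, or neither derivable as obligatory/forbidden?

Neither

Premise 1 is O(record_manifest → ¬issue_refund), but O(record_manifest) is not derivable from the premises (the permission P(record_manifest) asserts only ¬O(¬record_manifest), not O(record_manifest)), so it does not yield O(¬issue_refund).
No premise or chain of K-axiom applications forces O(¬issue_refund), and none forces O(issue_refund). So ¬issue_refund is neither obligatory nor forbidden under these norms.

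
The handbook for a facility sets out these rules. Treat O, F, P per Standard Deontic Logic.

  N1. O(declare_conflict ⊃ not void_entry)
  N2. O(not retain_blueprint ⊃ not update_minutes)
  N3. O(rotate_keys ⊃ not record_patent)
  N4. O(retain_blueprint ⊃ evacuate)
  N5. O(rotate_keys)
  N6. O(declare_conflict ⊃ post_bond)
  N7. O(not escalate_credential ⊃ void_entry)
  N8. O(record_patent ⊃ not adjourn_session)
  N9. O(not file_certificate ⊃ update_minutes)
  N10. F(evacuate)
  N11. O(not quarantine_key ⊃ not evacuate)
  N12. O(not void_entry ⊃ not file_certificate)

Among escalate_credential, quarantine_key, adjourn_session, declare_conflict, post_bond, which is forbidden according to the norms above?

declare_conflict

Premise 10 is F(evacuate), i.e. O(not evacuate).
Premise 4 is O(retain_blueprint ⊃ evacuate); contrapositively O(not evacuate ⊃ not retain_blueprint). Since O(not evacuate) holds, K gives O(not retain_blueprint).
With premise 2, O(not retain_blueprint ⊃ not update_minutes), the K-axiom yields O(not update_minutes).
Premise 9, O(not file_certificate ⊃ update_minutes), contraposes to O(not update_minutes ⊃ file_certificate); with O(not update_minutes) we get O(file_certificate).
Premise 12 is O(not void_entry ⊃ not file_certificate); contrapositively O(file_certificate ⊃ void_entry). Since O(file_certificate) holds, K gives O(void_entry).
The contrapositive of premise 1 (O(declare_conflict ⊃ not void_entry)) is O(void_entry ⊃ not declare_conflict), and O(void_entry) is already established, so O(not declare_conflict).
So O(not declare_conflict) holds, i.e. declare_conflict is forbidden. None of the other listed options is forbidden under the premises.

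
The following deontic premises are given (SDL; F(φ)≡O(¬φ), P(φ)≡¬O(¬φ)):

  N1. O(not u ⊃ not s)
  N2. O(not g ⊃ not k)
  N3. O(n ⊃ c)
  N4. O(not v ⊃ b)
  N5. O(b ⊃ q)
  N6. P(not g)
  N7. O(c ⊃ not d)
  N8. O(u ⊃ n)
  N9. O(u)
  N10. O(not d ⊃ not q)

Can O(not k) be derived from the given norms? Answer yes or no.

Premise 2 is O(not g ⊃ not k), but O(not g) is not derivable from the premises (the permission P(not g) asserts only not O(g), not O(not g)), so it does not yield O(not k).
No other premise forces O(not k). An ideal world satisfying every premise can still have not k false, so O(not k) is not derivable.

No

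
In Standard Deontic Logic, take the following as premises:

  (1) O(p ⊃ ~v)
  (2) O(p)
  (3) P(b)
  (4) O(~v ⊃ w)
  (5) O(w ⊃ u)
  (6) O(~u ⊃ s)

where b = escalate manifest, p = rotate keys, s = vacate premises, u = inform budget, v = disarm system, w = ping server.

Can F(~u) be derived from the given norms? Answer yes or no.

Yes

Premise 2 states O(p) outright.
Premise 1 is O(p ⊃ ~v); since O(p), deontic closure gives O(~v).
Applying K to premise 4 (O(~v ⊃ w)) and O(~v) yields O(w).
Applying K to premise 5 (O(w ⊃ u)) and O(w) yields O(u).
Premises 3, 6 do not contribute to this derivation.
So O(u) holds, i.e. F(~u). The claim follows.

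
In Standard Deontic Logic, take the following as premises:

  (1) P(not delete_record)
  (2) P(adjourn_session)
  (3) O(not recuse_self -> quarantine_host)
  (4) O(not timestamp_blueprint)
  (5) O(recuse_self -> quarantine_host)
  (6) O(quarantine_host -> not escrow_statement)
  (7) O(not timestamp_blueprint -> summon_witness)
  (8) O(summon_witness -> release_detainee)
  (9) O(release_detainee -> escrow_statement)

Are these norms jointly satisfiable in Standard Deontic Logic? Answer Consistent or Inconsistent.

Inconsistent

Premises 3 and 5 cover both cases: O(not recuse_self -> quarantine_host) and O(recuse_self -> quarantine_host). Since not recuse_self ∨ recuse_self is a tautology, O(quarantine_host) follows.
From O(quarantine_host) and premise 6, O(quarantine_host -> not escrow_statement), we obtain O(not escrow_statement).
Premise 9, O(release_detainee -> escrow_statement), contraposes to O(not escrow_statement -> not release_detainee); with O(not escrow_statement) we get O(not release_detainee).
Premise 8 is O(summon_witness -> release_detainee); contrapositively O(not release_detainee -> not summon_witness). Since O(not release_detainee) holds, K gives O(not summon_witness).
Premise 7, O(not timestamp_blueprint -> summon_witness), contraposes to O(not summon_witness -> timestamp_blueprint); with O(not summon_witness) we get O(timestamp_blueprint).
However, premise 4 gives O(not timestamp_blueprint).
We now have both O(timestamp_blueprint) and O(not timestamp_blueprint) — timestamp_blueprint is simultaneously obligatory and forbidden, violating the D-axiom.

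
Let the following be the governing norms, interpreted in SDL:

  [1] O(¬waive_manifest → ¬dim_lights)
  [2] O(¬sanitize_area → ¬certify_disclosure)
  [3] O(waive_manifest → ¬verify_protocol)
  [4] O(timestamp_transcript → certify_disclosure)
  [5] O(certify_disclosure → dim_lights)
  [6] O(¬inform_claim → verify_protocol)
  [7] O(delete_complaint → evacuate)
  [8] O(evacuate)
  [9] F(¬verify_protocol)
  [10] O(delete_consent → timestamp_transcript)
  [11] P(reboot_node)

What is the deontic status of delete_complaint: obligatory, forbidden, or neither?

Premise 7 is O(delete_complaint → evacuate); even if O(evacuate) held, inferring O(delete_complaint) would be affirming the consequent — invalid.
No premise or chain of K-axiom applications forces O(delete_complaint), and none forces O(¬delete_complaint). So delete_complaint is neither obligatory nor forbidden under these norms.

Neither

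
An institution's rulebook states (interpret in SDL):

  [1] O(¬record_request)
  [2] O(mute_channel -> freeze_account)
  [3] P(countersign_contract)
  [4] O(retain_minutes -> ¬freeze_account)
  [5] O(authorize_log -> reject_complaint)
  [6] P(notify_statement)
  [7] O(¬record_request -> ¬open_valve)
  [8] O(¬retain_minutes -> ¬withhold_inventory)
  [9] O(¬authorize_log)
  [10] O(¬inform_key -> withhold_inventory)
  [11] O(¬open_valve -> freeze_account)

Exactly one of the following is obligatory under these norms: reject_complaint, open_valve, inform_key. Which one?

inform_key

From premise 1 we have O(¬record_request).
Premise 7 is O(¬record_request -> ¬open_valve); since O(¬record_request), deontic closure gives O(¬open_valve).
Applying K to premise 11 (O(¬open_valve -> freeze_account)) and O(¬open_valve) yields O(freeze_account).
Premise 4, O(retain_minutes -> ¬freeze_account), contraposes to O(freeze_account -> ¬retain_minutes); with O(freeze_account) we get O(¬retain_minutes).
Premise 8 is O(¬retain_minutes -> ¬withhold_inventory); since O(¬retain_minutes), deontic closure gives O(¬withhold_inventory).
The contrapositive of premise 10 (O(¬inform_key -> withhold_inventory)) is O(¬withhold_inventory -> inform_key), and O(¬withhold_inventory) is already established, so O(inform_key).
So O(inform_key) holds — inform_key is obligatory. None of the other listed options is made obligatory by any chain of premises.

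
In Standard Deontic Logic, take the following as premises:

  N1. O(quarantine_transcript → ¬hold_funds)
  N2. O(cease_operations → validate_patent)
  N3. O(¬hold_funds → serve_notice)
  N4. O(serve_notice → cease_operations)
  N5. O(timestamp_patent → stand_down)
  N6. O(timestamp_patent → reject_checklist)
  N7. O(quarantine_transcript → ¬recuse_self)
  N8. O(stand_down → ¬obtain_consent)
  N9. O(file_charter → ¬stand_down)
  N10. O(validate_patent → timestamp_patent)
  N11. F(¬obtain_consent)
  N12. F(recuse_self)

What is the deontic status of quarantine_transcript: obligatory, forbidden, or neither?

Premise 11, F(¬obtain_consent), is equivalent to O(obtain_consent).
Premise 8, O(stand_down → ¬obtain_consent), contraposes to O(obtain_consent → ¬stand_down); with O(obtain_consent) we get O(¬stand_down).
Premise 5 is O(timestamp_patent → stand_down); contrapositively O(¬stand_down → ¬timestamp_patent). Since O(¬stand_down) holds, K gives O(¬timestamp_patent).
Premise 10 is O(validate_patent → timestamp_patent); contrapositively O(¬timestamp_patent → ¬validate_patent). Since O(¬timestamp_patent) holds, K gives O(¬validate_patent).
The contrapositive of premise 2 (O(cease_operations → validate_patent)) is O(¬validate_patent → ¬cease_operations), and O(¬validate_patent) is already established, so O(¬cease_operations).
Premise 4 is O(serve_notice → cease_operations); contrapositively O(¬cease_operations → ¬serve_notice). Since O(¬cease_operations) holds, K gives O(¬serve_notice).
Premise 3 is O(¬hold_funds → serve_notice); contrapositively O(¬serve_notice → hold_funds). Since O(¬serve_notice) holds, K gives O(hold_funds).
The contrapositive of premise 1 (O(quarantine_transcript → ¬hold_funds)) is O(hold_funds → ¬quarantine_transcript), and O(hold_funds) is already established, so O(¬quarantine_transcript).
Premises 6, 7, 9, 12 do not contribute to this derivation.
Thus O(¬quarantine_transcript), which is F(quarantine_transcript): quarantine_transcript is forbidden.

Forbidden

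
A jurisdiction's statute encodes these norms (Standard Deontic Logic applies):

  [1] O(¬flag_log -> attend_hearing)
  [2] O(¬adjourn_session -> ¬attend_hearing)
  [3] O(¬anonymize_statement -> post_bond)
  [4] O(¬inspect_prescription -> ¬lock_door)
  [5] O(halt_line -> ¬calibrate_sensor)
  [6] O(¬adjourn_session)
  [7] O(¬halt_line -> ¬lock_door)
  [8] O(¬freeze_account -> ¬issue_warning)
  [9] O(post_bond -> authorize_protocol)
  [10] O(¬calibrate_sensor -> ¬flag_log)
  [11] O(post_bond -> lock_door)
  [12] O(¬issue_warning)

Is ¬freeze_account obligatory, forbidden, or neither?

Premise 8 is O(¬freeze_account -> ¬issue_warning); even if O(¬issue_warning) held, inferring O(¬freeze_account) would be affirming the consequent — invalid.
No premise or chain of K-axiom applications forces O(¬freeze_account), and none forces O(freeze_account). So ¬freeze_account is neither obligatory nor forbidden under these norms.

Neither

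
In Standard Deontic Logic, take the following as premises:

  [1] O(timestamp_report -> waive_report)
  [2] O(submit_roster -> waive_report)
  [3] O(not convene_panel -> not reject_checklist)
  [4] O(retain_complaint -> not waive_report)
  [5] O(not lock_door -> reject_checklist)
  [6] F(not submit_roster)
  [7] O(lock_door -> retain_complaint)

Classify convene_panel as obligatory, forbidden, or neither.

F(not submit_roster) at premise 6 means O(submit_roster).
Applying K to premise 2 (O(submit_roster -> waive_report)) and O(submit_roster) yields O(waive_report).
The contrapositive of premise 4 (O(retain_complaint -> not waive_report)) is O(waive_report -> not retain_complaint), and O(waive_report) is already established, so O(not retain_complaint).
The contrapositive of premise 7 (O(lock_door -> retain_complaint)) is O(not retain_complaint -> not lock_door), and O(not retain_complaint) is already established, so O(not lock_door).
With premise 5, O(not lock_door -> reject_checklist), the K-axiom yields O(reject_checklist).
Premise 3 is O(not convene_panel -> not reject_checklist); contrapositively O(reject_checklist -> convene_panel). Since O(reject_checklist) holds, K gives O(convene_panel).
Premise 1 does not contribute to this derivation.
Hence convene_panel is obligatory.

Obligatory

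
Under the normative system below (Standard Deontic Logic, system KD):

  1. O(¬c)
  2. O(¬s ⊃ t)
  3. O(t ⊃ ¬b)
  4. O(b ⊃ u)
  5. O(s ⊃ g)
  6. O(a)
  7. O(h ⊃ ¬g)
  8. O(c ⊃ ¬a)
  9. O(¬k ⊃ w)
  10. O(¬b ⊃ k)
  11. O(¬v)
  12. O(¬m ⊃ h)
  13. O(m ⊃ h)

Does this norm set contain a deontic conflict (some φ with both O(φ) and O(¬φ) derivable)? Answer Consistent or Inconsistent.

Consistent

Premise 8 is O(c ⊃ ¬a), but O(c) is not derivable from the premises, so it does not yield O(¬a).
So O(¬a) is not derivable, and the apparent clash with O(a) does not arise.
A world satisfying every obligation exists (e.g. a=true, b=false, c=false, g=false, h=true, k=true, m=false, s=false, t=true, u=false, v=false, w=false); no atom is both obligatory and forbidden, so the set is consistent.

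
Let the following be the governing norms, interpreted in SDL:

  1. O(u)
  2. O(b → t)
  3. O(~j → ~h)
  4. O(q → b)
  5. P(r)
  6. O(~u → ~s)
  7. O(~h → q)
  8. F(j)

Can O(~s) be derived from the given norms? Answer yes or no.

Premise 6 is O(~u → ~s), but O(~u) is not derivable from the premises, so it does not yield O(~s).
No other premise forces O(~s). An ideal world satisfying every premise can still have ~s false, so O(~s) is not derivable.

No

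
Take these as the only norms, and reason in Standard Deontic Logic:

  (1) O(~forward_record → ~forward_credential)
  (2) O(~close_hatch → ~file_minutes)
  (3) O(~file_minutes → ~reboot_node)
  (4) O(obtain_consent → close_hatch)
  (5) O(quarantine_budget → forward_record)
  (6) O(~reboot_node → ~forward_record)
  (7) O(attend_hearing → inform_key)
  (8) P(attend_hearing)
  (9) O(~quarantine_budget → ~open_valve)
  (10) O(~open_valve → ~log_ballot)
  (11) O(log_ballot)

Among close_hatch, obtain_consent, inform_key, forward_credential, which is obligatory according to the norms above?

close_hatch

Premise 11 gives O(log_ballot).
Premise 10 is O(~open_valve → ~log_ballot); contrapositively O(log_ballot → open_valve). Since O(log_ballot) holds, K gives O(open_valve).
The contrapositive of premise 9 (O(~quarantine_budget → ~open_valve)) is O(open_valve → quarantine_budget), and O(open_valve) is already established, so O(quarantine_budget).
Premise 5 is O(quarantine_budget → forward_record); since O(quarantine_budget), deontic closure gives O(forward_record).
Premise 6, O(~reboot_node → ~forward_record), contraposes to O(forward_record → reboot_node); with O(forward_record) we get O(reboot_node).
Premise 3 is O(~file_minutes → ~reboot_node); contrapositively O(reboot_node → file_minutes). Since O(reboot_node) holds, K gives O(file_minutes).
Premise 2, O(~close_hatch → ~file_minutes), contraposes to O(file_minutes → close_hatch); with O(file_minutes) we get O(close_hatch).
So O(close_hatch) holds — close_hatch is obligatory. None of the other listed options is made obligatory by any chain of premises.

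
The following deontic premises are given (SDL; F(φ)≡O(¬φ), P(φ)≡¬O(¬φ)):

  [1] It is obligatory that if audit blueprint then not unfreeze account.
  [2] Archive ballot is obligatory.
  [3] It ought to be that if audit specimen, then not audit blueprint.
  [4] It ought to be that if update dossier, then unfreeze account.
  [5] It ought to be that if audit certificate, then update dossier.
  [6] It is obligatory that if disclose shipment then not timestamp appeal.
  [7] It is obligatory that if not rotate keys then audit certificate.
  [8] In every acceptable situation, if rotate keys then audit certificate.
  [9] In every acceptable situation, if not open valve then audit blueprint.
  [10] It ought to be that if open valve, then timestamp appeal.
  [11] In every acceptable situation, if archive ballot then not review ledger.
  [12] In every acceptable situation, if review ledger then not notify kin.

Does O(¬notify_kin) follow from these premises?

Premise 12 is O(review_ledger → ¬notify_kin), but O(review_ledger) is not derivable from the premises, so it does not yield O(¬notify_kin).
No other premise forces O(¬notify_kin). An ideal world satisfying every premise can still have ¬notify_kin false, so O(¬notify_kin) is not derivable.

No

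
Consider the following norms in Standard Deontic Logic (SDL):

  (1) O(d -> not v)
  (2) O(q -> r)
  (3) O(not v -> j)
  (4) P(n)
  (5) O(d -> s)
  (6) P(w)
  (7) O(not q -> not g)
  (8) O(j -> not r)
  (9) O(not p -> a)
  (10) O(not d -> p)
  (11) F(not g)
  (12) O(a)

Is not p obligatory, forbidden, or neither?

Forbidden

F(not g) at premise 11 means O(g).
Premise 7 is O(not q -> not g); contrapositively O(g -> q). Since O(g) holds, K gives O(q).
Premise 2 is O(q -> r); since O(q), deontic closure gives O(r).
The contrapositive of premise 8 (O(j -> not r)) is O(r -> not j), and O(r) is already established, so O(not j).
Premise 3 is O(not v -> j); contrapositively O(not j -> v). Since O(not j) holds, K gives O(v).
Premise 1 is O(d -> not v); contrapositively O(v -> not d). Since O(v) holds, K gives O(not d).
Premise 10 is O(not d -> p); since O(not d), deontic closure gives O(p).
Premises 4, 5, 6, 9, 12 do not contribute to this derivation.
Thus O(p), which is F(not p): not p is forbidden.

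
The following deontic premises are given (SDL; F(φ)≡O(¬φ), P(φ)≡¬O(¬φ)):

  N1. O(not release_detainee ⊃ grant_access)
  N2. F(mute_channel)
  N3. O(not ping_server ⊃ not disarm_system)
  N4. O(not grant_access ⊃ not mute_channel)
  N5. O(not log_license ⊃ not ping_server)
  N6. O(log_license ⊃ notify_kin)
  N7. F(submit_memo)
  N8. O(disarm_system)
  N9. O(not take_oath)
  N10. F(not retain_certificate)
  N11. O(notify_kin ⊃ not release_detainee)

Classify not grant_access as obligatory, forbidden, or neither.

From premise 8 we have O(disarm_system).
Premise 3, O(not ping_server ⊃ not disarm_system), contraposes to O(disarm_system ⊃ ping_server); with O(disarm_system) we get O(ping_server).
The contrapositive of premise 5 (O(not log_license ⊃ not ping_server)) is O(ping_server ⊃ log_license), and O(ping_server) is already established, so O(log_license).
From O(log_license) and premise 6, O(log_license ⊃ notify_kin), we obtain O(notify_kin).
With premise 11, O(notify_kin ⊃ not release_detainee), the K-axiom yields O(not release_detainee).
With premise 1, O(not release_detainee ⊃ grant_access), the K-axiom yields O(grant_access).
Premises 2, 4, 7, 9, 10 do not contribute to this derivation.
Thus O(grant_access), which is F(not grant_access): not grant_access is forbidden.

Forbidden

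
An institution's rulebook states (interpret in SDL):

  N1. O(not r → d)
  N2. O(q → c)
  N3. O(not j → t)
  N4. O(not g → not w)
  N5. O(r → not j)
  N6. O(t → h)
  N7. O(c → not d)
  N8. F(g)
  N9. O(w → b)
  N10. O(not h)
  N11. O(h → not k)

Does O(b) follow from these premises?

No

Premise 9 is O(w → b), but O(w) is not derivable from the premises, so it does not yield O(b).
No other premise forces O(b). An ideal world satisfying every premise can still have b false, so O(b) is not derivable.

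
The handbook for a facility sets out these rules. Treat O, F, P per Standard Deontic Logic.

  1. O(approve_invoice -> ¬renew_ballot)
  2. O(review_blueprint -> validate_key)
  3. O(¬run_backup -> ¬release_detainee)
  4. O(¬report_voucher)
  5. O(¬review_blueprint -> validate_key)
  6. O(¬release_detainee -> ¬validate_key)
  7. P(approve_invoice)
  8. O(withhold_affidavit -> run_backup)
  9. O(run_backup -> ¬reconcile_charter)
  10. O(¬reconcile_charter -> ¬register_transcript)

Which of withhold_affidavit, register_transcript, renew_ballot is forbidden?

register_transcript

By case analysis on review_blueprint: premise 2 gives O(review_blueprint -> validate_key) and premise 5 gives O(¬review_blueprint -> validate_key), so O(validate_key) either way.
Premise 6, O(¬release_detainee -> ¬validate_key), contraposes to O(validate_key -> release_detainee); with O(validate_key) we get O(release_detainee).
Premise 3 is O(¬run_backup -> ¬release_detainee); contrapositively O(release_detainee -> run_backup). Since O(release_detainee) holds, K gives O(run_backup).
With premise 9, O(run_backup -> ¬reconcile_charter), the K-axiom yields O(¬reconcile_charter).
Applying K to premise 10 (O(¬reconcile_charter -> ¬register_transcript)) and O(¬reconcile_charter) yields O(¬register_transcript).
So O(¬register_transcript) holds, i.e. register_transcript is forbidden. None of the other listed options is forbidden under the premises.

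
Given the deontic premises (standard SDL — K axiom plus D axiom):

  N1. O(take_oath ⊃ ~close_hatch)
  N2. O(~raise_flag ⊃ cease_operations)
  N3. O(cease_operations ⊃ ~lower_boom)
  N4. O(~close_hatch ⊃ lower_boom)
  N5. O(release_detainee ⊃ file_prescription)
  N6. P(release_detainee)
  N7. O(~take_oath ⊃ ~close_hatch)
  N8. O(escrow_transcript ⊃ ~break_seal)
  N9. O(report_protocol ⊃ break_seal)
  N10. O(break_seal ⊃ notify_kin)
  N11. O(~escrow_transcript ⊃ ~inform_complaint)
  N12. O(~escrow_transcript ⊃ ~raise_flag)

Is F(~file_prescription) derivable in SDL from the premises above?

No

Premise 5 is O(release_detainee ⊃ file_prescription), but O(release_detainee) is not derivable from the premises (the permission P(release_detainee) asserts only ~O(~release_detainee), not O(release_detainee)), so it does not yield O(file_prescription).
No other premise forces O(file_prescription). An ideal world satisfying every premise can still have ~file_prescription true, so F(~file_prescription) is not derivable.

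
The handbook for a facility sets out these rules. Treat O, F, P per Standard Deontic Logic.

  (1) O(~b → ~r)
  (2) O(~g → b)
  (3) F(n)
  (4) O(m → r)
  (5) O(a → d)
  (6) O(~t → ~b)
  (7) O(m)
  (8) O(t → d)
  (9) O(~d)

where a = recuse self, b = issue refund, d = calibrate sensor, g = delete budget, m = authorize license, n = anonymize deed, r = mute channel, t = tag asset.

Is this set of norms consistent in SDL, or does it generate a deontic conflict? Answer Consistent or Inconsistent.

Premise 7 gives O(m).
With premise 4, O(m → r), the K-axiom yields O(r).
Premise 1, O(~b → ~r), contraposes to O(r → b); with O(r) we get O(b).
Premise 6 is O(~t → ~b); contrapositively O(b → t). Since O(b) holds, K gives O(t).
Applying K to premise 8 (O(t → d)) and O(t) yields O(d).
However, premise 9 gives O(~d).
We now have both O(d) and O(~d) — d is simultaneously obligatory and forbidden, violating the D-axiom.

Inconsistent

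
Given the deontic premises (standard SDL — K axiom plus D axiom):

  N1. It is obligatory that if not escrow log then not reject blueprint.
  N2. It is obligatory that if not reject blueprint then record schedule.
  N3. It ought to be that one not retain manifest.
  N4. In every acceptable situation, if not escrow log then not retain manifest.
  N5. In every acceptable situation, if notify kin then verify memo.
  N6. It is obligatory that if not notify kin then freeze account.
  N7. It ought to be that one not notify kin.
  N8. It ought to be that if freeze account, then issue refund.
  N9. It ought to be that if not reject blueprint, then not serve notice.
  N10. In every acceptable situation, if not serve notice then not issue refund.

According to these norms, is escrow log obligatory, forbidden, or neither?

Obligatory

Premise 7 states O(¬notify_kin) outright.
With premise 6, O(¬notify_kin → freeze_account), the K-axiom yields O(freeze_account).
Applying K to premise 8 (O(freeze_account → issue_refund)) and O(freeze_account) yields O(issue_refund).
Premise 10, O(¬serve_notice → ¬issue_refund), contraposes to O(issue_refund → serve_notice); with O(issue_refund) we get O(serve_notice).
The contrapositive of premise 9 (O(¬reject_blueprint → ¬serve_notice)) is O(serve_notice → reject_blueprint), and O(serve_notice) is already established, so O(reject_blueprint).
The contrapositive of premise 1 (O(¬escrow_log → ¬reject_blueprint)) is O(reject_blueprint → escrow_log), and O(reject_blueprint) is already established, so O(escrow_log).
Premises 2, 3, 4, 5 do not contribute to this derivation.
Hence escrow_log is obligatory.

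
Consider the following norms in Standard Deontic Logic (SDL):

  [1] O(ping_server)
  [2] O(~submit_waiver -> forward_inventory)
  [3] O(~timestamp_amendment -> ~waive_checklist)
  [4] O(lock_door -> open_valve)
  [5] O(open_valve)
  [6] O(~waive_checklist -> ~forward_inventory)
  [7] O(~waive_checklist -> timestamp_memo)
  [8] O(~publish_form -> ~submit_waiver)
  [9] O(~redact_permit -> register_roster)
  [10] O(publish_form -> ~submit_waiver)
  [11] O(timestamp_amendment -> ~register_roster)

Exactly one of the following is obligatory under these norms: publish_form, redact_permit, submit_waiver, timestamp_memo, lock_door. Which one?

redact_permit

Premises 10 and 8 cover both cases: O(publish_form -> ~submit_waiver) and O(~publish_form -> ~submit_waiver). Since publish_form ∨ ~publish_form is a tautology, O(~submit_waiver) follows.
Premise 2 is O(~submit_waiver -> forward_inventory); since O(~submit_waiver), deontic closure gives O(forward_inventory).
The contrapositive of premise 6 (O(~waive_checklist -> ~forward_inventory)) is O(forward_inventory -> waive_checklist), and O(forward_inventory) is already established, so O(waive_checklist).
Premise 3, O(~timestamp_amendment -> ~waive_checklist), contraposes to O(waive_checklist -> timestamp_amendment); with O(waive_checklist) we get O(timestamp_amendment).
Premise 11 is O(timestamp_amendment -> ~register_roster); since O(timestamp_amendment), deontic closure gives O(~register_roster).
Premise 9 is O(~redact_permit -> register_roster); contrapositively O(~register_roster -> redact_permit). Since O(~register_roster) holds, K gives O(redact_permit).
So O(redact_permit) holds — redact_permit is obligatory. None of the other listed options is made obligatory by any chain of premises.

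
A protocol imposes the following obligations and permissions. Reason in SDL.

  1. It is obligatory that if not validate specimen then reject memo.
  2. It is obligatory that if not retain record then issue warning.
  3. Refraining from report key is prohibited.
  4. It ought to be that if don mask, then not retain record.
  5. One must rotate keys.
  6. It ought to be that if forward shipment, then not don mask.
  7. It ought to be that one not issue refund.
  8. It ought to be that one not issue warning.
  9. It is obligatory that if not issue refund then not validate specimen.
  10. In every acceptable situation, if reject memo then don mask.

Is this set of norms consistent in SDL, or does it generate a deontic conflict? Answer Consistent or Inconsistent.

Inconsistent

Premise 8 gives O(¬issue_warning).
The contrapositive of premise 2 (O(¬retain_record → issue_warning)) is O(¬issue_warning → retain_record), and O(¬issue_warning) is already established, so O(retain_record).
The contrapositive of premise 4 (O(don_mask → ¬retain_record)) is O(retain_record → ¬don_mask), and O(retain_record) is already established, so O(¬don_mask).
Premise 10 is O(reject_memo → don_mask); contrapositively O(¬don_mask → ¬reject_memo). Since O(¬don_mask) holds, K gives O(¬reject_memo).
Premise 1 is O(¬validate_specimen → reject_memo); contrapositively O(¬reject_memo → validate_specimen). Since O(¬reject_memo) holds, K gives O(validate_specimen).
The contrapositive of premise 9 (O(¬issue_refund → ¬validate_specimen)) is O(validate_specimen → issue_refund), and O(validate_specimen) is already established, so O(issue_refund).
Yet premise 7 states O(¬issue_refund).
We now have both O(issue_refund) and O(¬issue_refund) — issue_refund is simultaneously obligatory and forbidden, violating the D-axiom.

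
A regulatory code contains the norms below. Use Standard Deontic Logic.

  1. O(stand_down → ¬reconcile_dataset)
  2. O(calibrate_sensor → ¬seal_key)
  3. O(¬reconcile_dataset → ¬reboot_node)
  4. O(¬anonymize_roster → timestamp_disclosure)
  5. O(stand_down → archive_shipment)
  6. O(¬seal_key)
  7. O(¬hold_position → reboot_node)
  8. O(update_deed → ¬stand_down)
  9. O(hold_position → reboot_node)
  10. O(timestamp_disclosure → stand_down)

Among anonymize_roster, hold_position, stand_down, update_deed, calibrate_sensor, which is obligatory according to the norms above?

Premises 9 and 7 cover both cases: O(hold_position → reboot_node) and O(¬hold_position → reboot_node). Since hold_position ∨ ¬hold_position is a tautology, O(reboot_node) follows.
Premise 3 is O(¬reconcile_dataset → ¬reboot_node); contrapositively O(reboot_node → reconcile_dataset). Since O(reboot_node) holds, K gives O(reconcile_dataset).
The contrapositive of premise 1 (O(stand_down → ¬reconcile_dataset)) is O(reconcile_dataset → ¬stand_down), and O(reconcile_dataset) is already established, so O(¬stand_down).
Premise 10 is O(timestamp_disclosure → stand_down); contrapositively O(¬stand_down → ¬timestamp_disclosure). Since O(¬stand_down) holds, K gives O(¬timestamp_disclosure).
Premise 4, O(¬anonymize_roster → timestamp_disclosure), contraposes to O(¬timestamp_disclosure → anonymize_roster); with O(¬timestamp_disclosure) we get O(anonymize_roster).
So O(anonymize_roster) holds — anonymize_roster is obligatory. None of the other listed options is made obligatory by any chain of premises.

anonymize_roster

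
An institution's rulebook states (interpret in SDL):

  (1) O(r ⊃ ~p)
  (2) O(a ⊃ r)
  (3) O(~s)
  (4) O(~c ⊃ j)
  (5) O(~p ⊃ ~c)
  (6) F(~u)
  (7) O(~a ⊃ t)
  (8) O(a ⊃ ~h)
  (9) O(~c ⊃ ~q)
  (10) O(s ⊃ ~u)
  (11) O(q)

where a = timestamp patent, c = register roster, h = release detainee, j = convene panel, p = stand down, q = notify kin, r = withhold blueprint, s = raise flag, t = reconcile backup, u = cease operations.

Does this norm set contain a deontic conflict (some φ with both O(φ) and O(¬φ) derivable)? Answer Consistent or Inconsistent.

Consistent

Premise 10 is O(s ⊃ ~u), but O(s) is not derivable from the premises, so it does not yield O(~u).
So O(~u) is not derivable, and the apparent clash with O(u) does not arise.
A world satisfying every obligation exists (e.g. a=false, c=true, h=false, j=false, p=true, q=true, r=false, s=false, t=true, u=true); no atom is both obligatory and forbidden, so the set is consistent.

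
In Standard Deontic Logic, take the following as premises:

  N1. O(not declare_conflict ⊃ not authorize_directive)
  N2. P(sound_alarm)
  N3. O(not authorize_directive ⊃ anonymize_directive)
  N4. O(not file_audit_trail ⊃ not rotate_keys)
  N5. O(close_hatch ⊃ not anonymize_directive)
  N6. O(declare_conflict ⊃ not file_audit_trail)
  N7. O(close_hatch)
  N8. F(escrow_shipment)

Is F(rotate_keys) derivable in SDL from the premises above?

Yes

From premise 7 we have O(close_hatch).
From O(close_hatch) and premise 5, O(close_hatch ⊃ not anonymize_directive), we obtain O(not anonymize_directive).
Premise 3 is O(not authorize_directive ⊃ anonymize_directive); contrapositively O(not anonymize_directive ⊃ authorize_directive). Since O(not anonymize_directive) holds, K gives O(authorize_directive).
Premise 1 is O(not declare_conflict ⊃ not authorize_directive); contrapositively O(authorize_directive ⊃ declare_conflict). Since O(authorize_directive) holds, K gives O(declare_conflict).
From O(declare_conflict) and premise 6, O(declare_conflict ⊃ not file_audit_trail), we obtain O(not file_audit_trail).
Applying K to premise 4 (O(not file_audit_trail ⊃ not rotate_keys)) and O(not file_audit_trail) yields O(not rotate_keys).
Premises 2, 8 do not contribute to this derivation.
So O(not rotate_keys) holds, i.e. F(rotate_keys). The claim follows.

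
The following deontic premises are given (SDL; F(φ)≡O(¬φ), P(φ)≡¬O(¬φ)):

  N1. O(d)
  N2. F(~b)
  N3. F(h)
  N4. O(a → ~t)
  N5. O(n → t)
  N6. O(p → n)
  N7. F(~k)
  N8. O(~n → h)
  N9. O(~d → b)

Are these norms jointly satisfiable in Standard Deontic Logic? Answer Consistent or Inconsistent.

Consistent

Premise 9 is O(~d → b); even if O(b) held, inferring O(~d) would be affirming the consequent — invalid.
So O(~d) is not derivable, and the apparent clash with O(d) does not arise.
A world satisfying every obligation exists (e.g. a=false, b=true, d=true, h=false, k=true, n=true, p=false, t=true); no atom is both obligatory and forbidden, so the set is consistent.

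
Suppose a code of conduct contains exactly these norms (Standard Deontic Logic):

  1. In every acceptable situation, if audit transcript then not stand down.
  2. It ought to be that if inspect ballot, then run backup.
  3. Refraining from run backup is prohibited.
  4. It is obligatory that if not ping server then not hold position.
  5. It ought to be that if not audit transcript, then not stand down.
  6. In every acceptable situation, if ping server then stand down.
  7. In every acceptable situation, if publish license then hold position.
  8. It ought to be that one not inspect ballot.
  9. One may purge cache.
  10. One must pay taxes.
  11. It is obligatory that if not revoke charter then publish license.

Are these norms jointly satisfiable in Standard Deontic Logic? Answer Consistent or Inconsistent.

Consistent

Premise 2 is O(inspect_ballot → run_backup); even if O(run_backup) held, inferring O(inspect_ballot) would be affirming the consequent — invalid.
So O(inspect_ballot) is not derivable, and the apparent clash with O(¬inspect_ballot) does not arise.
A world satisfying every obligation exists (e.g. audit_transcript=false, hold_position=false, inspect_ballot=false, pay_taxes=true, ping_server=false, publish_license=false, purge_cache=false, revoke_charter=true, run_backup=true, stand_down=false); no atom is both obligatory and forbidden, so the set is consistent.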